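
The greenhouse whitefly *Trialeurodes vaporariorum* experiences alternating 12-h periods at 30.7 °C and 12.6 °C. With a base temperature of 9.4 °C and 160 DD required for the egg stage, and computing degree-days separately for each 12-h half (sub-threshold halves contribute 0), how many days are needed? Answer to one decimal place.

13.1 days

Day half: max(0, 30.7 − 9.4) × 0.5 = 21.3 × 0.5 = 10.65 DD.
Night half: max(0, 12.6 − 9.4) × 0.5 = 3.2 × 0.5 = 1.60 DD.
Per 24 h: 12.25 DD/day.
Duration = 160 / 12.25 = 13.061 ≈ 13.1 days.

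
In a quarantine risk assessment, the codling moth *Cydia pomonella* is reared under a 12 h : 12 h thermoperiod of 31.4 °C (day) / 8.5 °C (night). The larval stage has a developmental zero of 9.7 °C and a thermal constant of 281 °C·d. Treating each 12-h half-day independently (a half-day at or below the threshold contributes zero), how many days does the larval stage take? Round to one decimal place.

Day half: max(0, 31.4 − 9.7) × 0.5 = 21.7 × 0.5 = 10.85 DD.
Night half: max(0, 8.5 − 9.7) × 0.5 = 0.0 × 0.5 = 0.00 DD.
Per 24 h: 10.85 DD/day.
Duration = 281 / 10.85 = 25.899 ≈ 25.9 days.

25.9 days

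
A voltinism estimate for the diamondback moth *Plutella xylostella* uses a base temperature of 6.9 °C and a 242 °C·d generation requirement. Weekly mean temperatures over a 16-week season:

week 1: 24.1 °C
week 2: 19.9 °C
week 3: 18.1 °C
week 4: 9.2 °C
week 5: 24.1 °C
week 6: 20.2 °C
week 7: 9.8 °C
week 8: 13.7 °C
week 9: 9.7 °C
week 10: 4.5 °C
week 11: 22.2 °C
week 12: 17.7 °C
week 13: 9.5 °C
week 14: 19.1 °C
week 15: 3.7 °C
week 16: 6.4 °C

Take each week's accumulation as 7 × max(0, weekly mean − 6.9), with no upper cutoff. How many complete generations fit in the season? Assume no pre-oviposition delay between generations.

3 generations

Weekly DD (7 × max(0, T̄ − 6.9)): 120.4, 91.0, 78.4, 16.1, 120.4, 93.1, 20.3, 47.6, 19.6, 0.0, 107.1, 75.6, 18.2, 85.4, 0.0, 0.0.
Season total = 893.2 DD.
Complete generations = ⌊893.2 / 242⌋ = 3.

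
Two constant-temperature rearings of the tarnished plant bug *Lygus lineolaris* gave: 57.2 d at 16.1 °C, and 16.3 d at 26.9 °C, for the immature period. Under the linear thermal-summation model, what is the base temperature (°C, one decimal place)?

11.8 °C

Equal thermal constants: D₁(T₁ − T_b) = D₂(T₂ − T_b).
57.2·(16.1 − T_b) = 16.3·(26.9 − T_b)
T_b = (57.2·16.1 − 16.3·26.9) / (57.2 − 16.3) = 482.45 / 40.9 = 11.796 °C ≈ 11.8 °C.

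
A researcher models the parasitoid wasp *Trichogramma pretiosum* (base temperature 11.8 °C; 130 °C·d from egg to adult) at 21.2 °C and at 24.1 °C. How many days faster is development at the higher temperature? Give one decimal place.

3.3 days

At 21.2 °C: 130 / (21.2 − 11.8) = 130 / 9.4 = 13.830 d.
At 24.1 °C: 130 / (24.1 − 11.8) = 130 / 12.3 = 10.569 d.
Difference = |13.830 − 10.569| = 3.261 ≈ 3.3 days.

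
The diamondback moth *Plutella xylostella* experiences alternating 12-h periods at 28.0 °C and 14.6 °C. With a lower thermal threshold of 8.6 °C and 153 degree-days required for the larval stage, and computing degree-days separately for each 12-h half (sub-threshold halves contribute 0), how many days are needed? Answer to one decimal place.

12.0 days

Day half: max(0, 28.0 − 8.6) × 0.5 = 19.4 × 0.5 = 9.70 DD.
Night half: max(0, 14.6 − 8.6) × 0.5 = 6.0 × 0.5 = 3.00 DD.
Per 24 h: 12.70 DD/day.
Duration = 153 / 12.70 = 12.047 ≈ 12.0 days.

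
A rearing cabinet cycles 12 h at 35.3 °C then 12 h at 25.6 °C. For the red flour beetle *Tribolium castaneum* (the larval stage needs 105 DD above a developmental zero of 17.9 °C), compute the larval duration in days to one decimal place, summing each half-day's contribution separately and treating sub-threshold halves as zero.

8.4 days

Day half: max(0, 35.3 − 17.9) × 0.5 = 17.4 × 0.5 = 8.70 DD.
Night half: max(0, 25.6 − 17.9) × 0.5 = 7.7 × 0.5 = 3.85 DD.
Per 24 h: 12.55 DD/day.
Duration = 105 / 12.55 = 8.367 ≈ 8.4 days.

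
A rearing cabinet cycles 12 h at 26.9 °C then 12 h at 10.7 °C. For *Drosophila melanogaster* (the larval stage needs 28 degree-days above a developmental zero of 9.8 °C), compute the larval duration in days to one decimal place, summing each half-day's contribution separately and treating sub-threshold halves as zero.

3.1 days

Day half: max(0, 26.9 − 9.8) × 0.5 = 17.1 × 0.5 = 8.55 DD.
Night half: max(0, 10.7 − 9.8) × 0.5 = 0.9 × 0.5 = 0.45 DD.
Per 24 h: 9.00 DD/day.
Duration = 28 / 9.00 = 3.111 ≈ 3.1 days.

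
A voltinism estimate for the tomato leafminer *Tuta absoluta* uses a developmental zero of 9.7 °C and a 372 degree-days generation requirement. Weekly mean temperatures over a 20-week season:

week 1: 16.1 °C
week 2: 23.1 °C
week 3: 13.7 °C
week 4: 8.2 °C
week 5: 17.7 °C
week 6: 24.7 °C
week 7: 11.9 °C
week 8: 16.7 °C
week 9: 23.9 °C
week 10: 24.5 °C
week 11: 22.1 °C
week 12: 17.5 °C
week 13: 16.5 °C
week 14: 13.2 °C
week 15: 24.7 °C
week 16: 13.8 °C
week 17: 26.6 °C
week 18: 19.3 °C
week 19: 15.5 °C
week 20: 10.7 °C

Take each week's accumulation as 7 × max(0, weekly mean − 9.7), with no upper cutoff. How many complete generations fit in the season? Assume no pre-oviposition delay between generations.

Weekly DD (7 × max(0, T̄ − 9.7)): 44.8, 93.8, 28.0, 0.0, 56.0, 105.0, 15.4, 49.0, 99.4, 103.6, 86.8, 54.6, 47.6, 24.5, 105.0, 28.7, 118.3, 67.2, 40.6, 7.0.
Season total = 1175.3 DD.
Complete generations = ⌊1175.3 / 372⌋ = 3.

3 generations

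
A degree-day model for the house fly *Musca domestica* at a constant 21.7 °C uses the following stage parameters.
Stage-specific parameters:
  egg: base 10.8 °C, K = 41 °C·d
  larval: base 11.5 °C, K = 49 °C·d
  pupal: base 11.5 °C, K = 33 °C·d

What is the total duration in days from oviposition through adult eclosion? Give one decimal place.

11.8 days

egg: 41 / (21.7 − 10.8) = 41 / 10.9 = 3.761 d.
larval: 49 / (21.7 − 11.5) = 49 / 10.2 = 4.804 d.
pupal: 33 / (21.7 − 11.5) = 33 / 10.2 = 3.235 d.
Sum = 11.801 ≈ 11.8 days.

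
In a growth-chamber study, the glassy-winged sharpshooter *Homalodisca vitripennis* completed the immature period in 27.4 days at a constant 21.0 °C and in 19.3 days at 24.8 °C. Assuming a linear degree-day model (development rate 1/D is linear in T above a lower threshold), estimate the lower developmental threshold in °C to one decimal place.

11.9 °C

Equal thermal constants: D₁(T₁ − T_b) = D₂(T₂ − T_b).
27.4·(21.0 − T_b) = 19.3·(24.8 − T_b)
T_b = (27.4·21.0 − 19.3·24.8) / (27.4 − 19.3) = 96.76 / 8.1 = 11.946 °C ≈ 11.9 °C.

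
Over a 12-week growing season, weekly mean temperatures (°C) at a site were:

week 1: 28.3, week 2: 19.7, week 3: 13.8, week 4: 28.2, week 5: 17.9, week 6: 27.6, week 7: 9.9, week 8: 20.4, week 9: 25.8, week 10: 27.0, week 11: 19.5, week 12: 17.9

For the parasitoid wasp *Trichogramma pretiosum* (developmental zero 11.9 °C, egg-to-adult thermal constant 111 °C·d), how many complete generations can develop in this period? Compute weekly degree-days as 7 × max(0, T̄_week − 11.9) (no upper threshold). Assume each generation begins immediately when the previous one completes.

Weekly DD (7 × max(0, T̄ − 11.9)): 114.8, 54.6, 13.3, 114.1, 42.0, 109.9, 0.0, 59.5, 97.3, 105.7, 53.2, 42.0.
Season total = 806.4 DD.
Complete generations = ⌊806.4 / 111⌋ = 7.

7 generations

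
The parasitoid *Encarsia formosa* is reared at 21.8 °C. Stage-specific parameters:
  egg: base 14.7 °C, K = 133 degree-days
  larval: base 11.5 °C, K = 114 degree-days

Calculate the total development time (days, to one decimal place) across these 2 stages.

egg: 133 / (21.8 − 14.7) = 133 / 7.1 = 18.732 d.
larval: 114 / (21.8 − 11.5) = 114 / 10.3 = 11.068 d.
Sum = 29.800 ≈ 29.8 days.

29.8 days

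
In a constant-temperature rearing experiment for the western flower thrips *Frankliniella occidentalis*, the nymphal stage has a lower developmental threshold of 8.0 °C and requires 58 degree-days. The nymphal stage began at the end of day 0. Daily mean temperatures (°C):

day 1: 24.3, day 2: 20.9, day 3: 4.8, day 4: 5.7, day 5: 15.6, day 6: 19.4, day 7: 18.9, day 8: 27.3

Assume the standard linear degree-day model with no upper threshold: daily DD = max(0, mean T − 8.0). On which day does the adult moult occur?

day 7

Daily DD above 8.0 °C: 16.3, 12.9, 0.0, 0.0, 7.6, 11.4, 10.9, 19.3.
Cumulative: 16.3, 29.2, 29.2, 29.2, 36.8, 48.2, 59.1, 78.4.
The total first reaches 58 DD on day 7.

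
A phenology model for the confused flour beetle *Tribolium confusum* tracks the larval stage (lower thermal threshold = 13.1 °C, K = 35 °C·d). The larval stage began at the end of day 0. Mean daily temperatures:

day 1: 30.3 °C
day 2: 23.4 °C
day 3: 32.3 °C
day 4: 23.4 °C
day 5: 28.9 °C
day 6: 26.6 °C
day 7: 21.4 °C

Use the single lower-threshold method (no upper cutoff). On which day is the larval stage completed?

day 3

Daily DD above 13.1 °C: 17.2, 10.3, 19.2, 10.3, 15.8, 13.5, 8.3.
Cumulative: 17.2, 27.5, 46.7, 57.0, 72.8, 86.3, 94.6.
The total first reaches 35 DD on day 3.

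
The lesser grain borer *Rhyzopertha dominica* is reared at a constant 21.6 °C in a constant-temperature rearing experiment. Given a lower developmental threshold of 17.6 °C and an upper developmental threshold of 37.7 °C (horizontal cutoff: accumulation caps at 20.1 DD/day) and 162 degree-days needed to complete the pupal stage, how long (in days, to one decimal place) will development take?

Daily accumulation = 21.6 − 17.6 = 4.0 DD/day.
Duration = 162 / 4.0 = 40.500 ≈ 40.5 days.

40.5 days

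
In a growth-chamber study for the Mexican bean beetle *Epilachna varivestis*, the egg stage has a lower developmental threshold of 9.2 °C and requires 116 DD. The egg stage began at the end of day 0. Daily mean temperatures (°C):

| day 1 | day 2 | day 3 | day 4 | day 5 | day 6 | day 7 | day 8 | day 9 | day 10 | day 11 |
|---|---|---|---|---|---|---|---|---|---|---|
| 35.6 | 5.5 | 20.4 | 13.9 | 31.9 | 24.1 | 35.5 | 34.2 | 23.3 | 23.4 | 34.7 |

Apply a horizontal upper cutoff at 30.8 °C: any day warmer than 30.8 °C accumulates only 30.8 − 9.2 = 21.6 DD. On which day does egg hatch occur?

Daily DD above 9.2 °C (capped at 21.6): 21.6, 0.0, 11.2, 4.7, 21.6, 14.9, 21.6, 21.6, 14.1, 14.2, 21.6.
Cumulative: 21.6, 21.6, 32.8, 37.5, 59.1, 74.0, 95.6, 117.2, 131.3, 145.5, 167.1.
The total first reaches 116 DD on day 8.

day 8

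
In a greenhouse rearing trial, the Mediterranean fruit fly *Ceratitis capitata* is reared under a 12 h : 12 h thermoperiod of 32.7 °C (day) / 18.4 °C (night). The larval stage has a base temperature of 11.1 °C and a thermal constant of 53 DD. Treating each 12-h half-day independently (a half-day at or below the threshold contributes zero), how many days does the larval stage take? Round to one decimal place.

3.7 days

Day half: max(0, 32.7 − 11.1) × 0.5 = 21.6 × 0.5 = 10.80 DD.
Night half: max(0, 18.4 − 11.1) × 0.5 = 7.3 × 0.5 = 3.65 DD.
Per 24 h: 14.45 DD/day.
Duration = 53 / 14.45 = 3.668 ≈ 3.7 days.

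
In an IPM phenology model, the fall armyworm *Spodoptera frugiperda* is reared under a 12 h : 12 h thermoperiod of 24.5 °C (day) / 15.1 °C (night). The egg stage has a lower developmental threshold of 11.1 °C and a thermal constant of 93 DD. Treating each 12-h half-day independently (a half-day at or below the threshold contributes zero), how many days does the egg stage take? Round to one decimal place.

10.7 days

Day half: max(0, 24.5 − 11.1) × 0.5 = 13.4 × 0.5 = 6.70 DD.
Night half: max(0, 15.1 − 11.1) × 0.5 = 4.0 × 0.5 = 2.00 DD.
Per 24 h: 8.70 DD/day.
Duration = 93 / 8.70 = 10.690 ≈ 10.7 days.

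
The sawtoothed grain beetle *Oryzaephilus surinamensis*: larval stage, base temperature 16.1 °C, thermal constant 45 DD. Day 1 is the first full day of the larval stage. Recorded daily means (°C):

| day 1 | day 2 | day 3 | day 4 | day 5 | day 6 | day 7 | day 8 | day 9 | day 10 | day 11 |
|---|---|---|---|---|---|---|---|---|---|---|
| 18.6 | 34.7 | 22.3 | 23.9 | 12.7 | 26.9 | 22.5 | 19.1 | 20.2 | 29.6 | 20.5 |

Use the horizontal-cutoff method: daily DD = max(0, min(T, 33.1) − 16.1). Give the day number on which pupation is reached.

Daily DD above 16.1 °C (capped at 17.0): 2.5, 17.0, 6.2, 7.8, 0.0, 10.8, 6.4, 3.0, 4.1, 13.5, 4.4.
Cumulative: 2.5, 19.5, 25.7, 33.5, 33.5, 44.3, 50.7, 53.7, 57.8, 71.3, 75.7.
The total first reaches 45 DD on day 7.

day 7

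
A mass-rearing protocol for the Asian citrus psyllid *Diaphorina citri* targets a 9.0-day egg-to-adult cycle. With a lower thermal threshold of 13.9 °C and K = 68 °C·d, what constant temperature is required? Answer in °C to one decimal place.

21.5 °C

Required daily accumulation = 68 / 9.0 = 7.556 DD/day.
T = T_base + 7.556 = 13.9 + 7.556 = 21.456 ≈ 21.5 °C.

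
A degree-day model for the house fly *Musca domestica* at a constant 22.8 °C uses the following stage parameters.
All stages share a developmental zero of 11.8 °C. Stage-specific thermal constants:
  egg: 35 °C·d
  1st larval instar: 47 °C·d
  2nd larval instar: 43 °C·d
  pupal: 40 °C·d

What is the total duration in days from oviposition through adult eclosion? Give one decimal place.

Daily accumulation at 22.8 °C = 22.8 − 11.8 = 11.0 DD/day.
Total K = 35 + 47 + 43 + 40 = 165 DD.
Total duration = 165 / 11.0 = 15.000 ≈ 15.0 days.

15.0 days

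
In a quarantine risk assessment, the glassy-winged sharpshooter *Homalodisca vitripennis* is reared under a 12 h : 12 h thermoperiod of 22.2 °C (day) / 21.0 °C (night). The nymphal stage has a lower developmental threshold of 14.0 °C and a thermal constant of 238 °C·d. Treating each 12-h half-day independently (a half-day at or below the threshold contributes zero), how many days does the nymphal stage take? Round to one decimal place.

Day half: max(0, 22.2 − 14.0) × 0.5 = 8.2 × 0.5 = 4.10 DD.
Night half: max(0, 21.0 − 14.0) × 0.5 = 7.0 × 0.5 = 3.50 DD.
Per 24 h: 7.60 DD/day.
Duration = 238 / 7.60 = 31.316 ≈ 31.3 days.

31.3 days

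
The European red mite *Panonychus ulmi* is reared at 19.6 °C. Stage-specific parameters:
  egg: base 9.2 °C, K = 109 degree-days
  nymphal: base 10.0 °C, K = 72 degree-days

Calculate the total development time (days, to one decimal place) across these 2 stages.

18.0 days

egg: 109 / (19.6 − 9.2) = 109 / 10.4 = 10.481 d.
nymphal: 72 / (19.6 − 10.0) = 72 / 9.6 = 7.500 d.
Sum = 17.981 ≈ 18.0 days.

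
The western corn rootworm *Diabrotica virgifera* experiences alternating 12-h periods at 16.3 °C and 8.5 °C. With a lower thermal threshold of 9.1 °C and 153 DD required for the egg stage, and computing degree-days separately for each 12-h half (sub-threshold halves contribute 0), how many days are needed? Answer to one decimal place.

42.5 days

Day half: max(0, 16.3 − 9.1) × 0.5 = 7.2 × 0.5 = 3.60 DD.
Night half: max(0, 8.5 − 9.1) × 0.5 = 0.0 × 0.5 = 0.00 DD.
Per 24 h: 3.60 DD/day.
Duration = 153 / 3.60 = 42.500 ≈ 42.5 days.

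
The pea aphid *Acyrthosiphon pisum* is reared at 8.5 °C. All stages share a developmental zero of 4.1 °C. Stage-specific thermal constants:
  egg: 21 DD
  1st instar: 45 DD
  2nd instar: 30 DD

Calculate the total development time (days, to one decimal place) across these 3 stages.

21.8 days

Daily accumulation at 8.5 °C = 8.5 − 4.1 = 4.4 DD/day.
Total K = 21 + 45 + 30 = 96 DD.
Total duration = 96 / 4.4 = 21.818 ≈ 21.8 days.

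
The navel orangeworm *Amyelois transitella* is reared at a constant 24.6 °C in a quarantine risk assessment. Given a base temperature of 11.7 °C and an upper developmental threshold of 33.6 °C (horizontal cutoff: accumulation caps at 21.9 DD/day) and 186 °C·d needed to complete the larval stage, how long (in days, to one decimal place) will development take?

Daily accumulation = 24.6 − 11.7 = 12.9 DD/day.
Duration = 186 / 12.9 = 14.419 ≈ 14.4 days.

14.4 days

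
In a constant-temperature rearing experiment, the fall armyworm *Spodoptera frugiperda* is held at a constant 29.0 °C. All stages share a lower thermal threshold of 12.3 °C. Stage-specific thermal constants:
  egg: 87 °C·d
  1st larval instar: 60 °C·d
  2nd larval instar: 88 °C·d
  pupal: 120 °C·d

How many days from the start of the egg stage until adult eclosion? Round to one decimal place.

Daily accumulation at 29.0 °C = 29.0 − 12.3 = 16.7 DD/day.
Total K = 87 + 60 + 88 + 120 = 355 DD.
Total duration = 355 / 16.7 = 21.257 ≈ 21.3 days.

21.3 days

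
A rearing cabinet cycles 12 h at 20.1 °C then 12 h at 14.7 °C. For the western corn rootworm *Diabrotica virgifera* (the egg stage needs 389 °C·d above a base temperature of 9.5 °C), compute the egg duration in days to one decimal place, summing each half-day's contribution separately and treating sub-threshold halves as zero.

49.2 days

Day half: max(0, 20.1 − 9.5) × 0.5 = 10.6 × 0.5 = 5.30 DD.
Night half: max(0, 14.7 − 9.5) × 0.5 = 5.2 × 0.5 = 2.60 DD.
Per 24 h: 7.90 DD/day.
Duration = 389 / 7.90 = 49.241 ≈ 49.2 days.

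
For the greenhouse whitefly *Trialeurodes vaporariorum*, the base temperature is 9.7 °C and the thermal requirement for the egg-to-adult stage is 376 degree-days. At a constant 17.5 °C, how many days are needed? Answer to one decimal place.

Daily accumulation = 17.5 − 9.7 = 7.8 DD/day.
Duration = 376 / 7.8 = 48.205 ≈ 48.2 days.

48.2 days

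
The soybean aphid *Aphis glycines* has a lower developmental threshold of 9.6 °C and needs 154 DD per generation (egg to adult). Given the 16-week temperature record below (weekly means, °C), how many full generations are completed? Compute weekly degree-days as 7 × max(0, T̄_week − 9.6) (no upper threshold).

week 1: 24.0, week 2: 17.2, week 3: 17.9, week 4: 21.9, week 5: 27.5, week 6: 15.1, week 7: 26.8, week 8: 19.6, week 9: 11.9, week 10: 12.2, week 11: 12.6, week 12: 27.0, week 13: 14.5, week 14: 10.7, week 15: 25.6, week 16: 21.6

Weekly DD (7 × max(0, T̄ − 9.6)): 100.8, 53.2, 58.1, 86.1, 125.3, 38.5, 120.4, 70.0, 16.1, 18.2, 21.0, 121.8, 34.3, 7.7, 112.0, 84.0.
Season total = 1067.5 DD.
Complete generations = ⌊1067.5 / 154⌋ = 6.

6 generations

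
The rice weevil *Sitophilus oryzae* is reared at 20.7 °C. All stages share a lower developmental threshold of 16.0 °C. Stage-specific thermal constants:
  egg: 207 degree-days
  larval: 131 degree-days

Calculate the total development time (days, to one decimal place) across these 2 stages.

Daily accumulation at 20.7 °C = 20.7 − 16.0 = 4.7 DD/day.
Total K = 207 + 131 = 338 DD.
Total duration = 338 / 4.7 = 71.915 ≈ 71.9 days.

71.9 days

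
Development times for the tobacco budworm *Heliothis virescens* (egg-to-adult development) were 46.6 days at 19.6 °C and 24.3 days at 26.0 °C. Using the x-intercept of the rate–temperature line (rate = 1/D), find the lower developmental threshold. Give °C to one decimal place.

12.6 °C

Equal thermal constants: D₁(T₁ − T_b) = D₂(T₂ − T_b).
46.6·(19.6 − T_b) = 24.3·(26.0 − T_b)
T_b = (46.6·19.6 − 24.3·26.0) / (46.6 − 24.3) = 281.56 / 22.3 = 12.626 °C ≈ 12.6 °C.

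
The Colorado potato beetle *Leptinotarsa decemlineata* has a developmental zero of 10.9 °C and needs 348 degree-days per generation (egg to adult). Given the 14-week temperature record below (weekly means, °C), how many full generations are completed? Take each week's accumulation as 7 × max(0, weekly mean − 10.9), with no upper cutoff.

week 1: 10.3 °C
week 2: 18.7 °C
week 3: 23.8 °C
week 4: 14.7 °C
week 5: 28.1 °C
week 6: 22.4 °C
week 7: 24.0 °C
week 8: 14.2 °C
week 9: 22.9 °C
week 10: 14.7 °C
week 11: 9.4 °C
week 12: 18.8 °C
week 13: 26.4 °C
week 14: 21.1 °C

2 generations

Weekly DD (7 × max(0, T̄ − 10.9)): 0.0, 54.6, 90.3, 26.6, 120.4, 80.5, 91.7, 23.1, 84.0, 26.6, 0.0, 55.3, 108.5, 71.4.
Season total = 833.0 DD.
Complete generations = ⌊833.0 / 348⌋ = 2.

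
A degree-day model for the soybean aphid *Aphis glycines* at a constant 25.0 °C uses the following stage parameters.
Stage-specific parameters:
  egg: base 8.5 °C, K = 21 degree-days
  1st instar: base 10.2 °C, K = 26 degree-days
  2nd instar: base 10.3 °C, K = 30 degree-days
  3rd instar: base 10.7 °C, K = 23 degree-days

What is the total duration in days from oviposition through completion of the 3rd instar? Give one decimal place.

6.7 days

egg: 21 / (25.0 − 8.5) = 21 / 16.5 = 1.273 d.
1st instar: 26 / (25.0 − 10.2) = 26 / 14.8 = 1.757 d.
2nd instar: 30 / (25.0 − 10.3) = 30 / 14.7 = 2.041 d.
3rd instar: 23 / (25.0 − 10.7) = 23 / 14.3 = 1.608 d.
Sum = 6.679 ≈ 6.7 days.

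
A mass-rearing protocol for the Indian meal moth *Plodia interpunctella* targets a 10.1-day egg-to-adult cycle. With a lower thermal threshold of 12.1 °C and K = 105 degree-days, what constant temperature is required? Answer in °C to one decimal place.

Required daily accumulation = 105 / 10.1 = 10.396 DD/day.
T = T_base + 10.396 = 12.1 + 10.396 = 22.496 ≈ 22.5 °C.

22.5 °C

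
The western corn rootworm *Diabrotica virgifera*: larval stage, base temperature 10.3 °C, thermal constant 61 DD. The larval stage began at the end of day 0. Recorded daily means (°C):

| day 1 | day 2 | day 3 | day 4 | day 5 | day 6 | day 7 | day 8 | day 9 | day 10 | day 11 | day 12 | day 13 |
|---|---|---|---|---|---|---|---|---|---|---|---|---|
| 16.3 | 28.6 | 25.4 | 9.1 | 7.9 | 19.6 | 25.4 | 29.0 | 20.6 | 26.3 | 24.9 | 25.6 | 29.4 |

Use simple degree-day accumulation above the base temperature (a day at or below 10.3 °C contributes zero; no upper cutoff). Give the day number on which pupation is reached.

Daily DD above 10.3 °C: 6.0, 18.3, 15.1, 0.0, 0.0, 9.3, 15.1, 18.7, 10.3, 16.0, 14.6, 15.3, 19.1.
Cumulative: 6.0, 24.3, 39.4, 39.4, 39.4, 48.7, 63.8, 82.5, 92.8, 108.8, 123.4, 138.7, 157.8.
The total first reaches 61 DD on day 7.

day 7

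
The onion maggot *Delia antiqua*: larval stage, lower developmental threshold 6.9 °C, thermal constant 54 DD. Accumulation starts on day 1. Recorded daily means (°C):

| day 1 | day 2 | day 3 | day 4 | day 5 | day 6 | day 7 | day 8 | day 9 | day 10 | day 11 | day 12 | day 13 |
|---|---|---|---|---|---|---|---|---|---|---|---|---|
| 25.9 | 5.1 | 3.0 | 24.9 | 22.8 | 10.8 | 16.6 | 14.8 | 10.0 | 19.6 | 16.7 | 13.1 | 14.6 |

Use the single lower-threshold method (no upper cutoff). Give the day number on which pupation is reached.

day 6

Daily DD above 6.9 °C: 19.0, 0.0, 0.0, 18.0, 15.9, 3.9, 9.7, 7.9, 3.1, 12.7, 9.8, 6.2, 7.7.
Cumulative: 19.0, 19.0, 19.0, 37.0, 52.9, 56.8, 66.5, 74.4, 77.5, 90.2, 100.0, 106.2, 113.9.
The total first reaches 54 DD on day 6.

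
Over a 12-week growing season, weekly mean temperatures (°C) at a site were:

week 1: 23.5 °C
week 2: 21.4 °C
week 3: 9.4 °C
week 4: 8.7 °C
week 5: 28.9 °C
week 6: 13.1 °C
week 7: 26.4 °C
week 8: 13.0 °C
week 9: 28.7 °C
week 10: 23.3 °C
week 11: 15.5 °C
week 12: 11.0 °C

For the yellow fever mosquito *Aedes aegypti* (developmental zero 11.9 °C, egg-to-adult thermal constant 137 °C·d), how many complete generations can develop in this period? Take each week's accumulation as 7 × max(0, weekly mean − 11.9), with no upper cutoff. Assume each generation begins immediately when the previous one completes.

4 generations

Weekly DD (7 × max(0, T̄ − 11.9)): 81.2, 66.5, 0.0, 0.0, 119.0, 8.4, 101.5, 7.7, 117.6, 79.8, 25.2, 0.0.
Season total = 606.9 DD.
Complete generations = ⌊606.9 / 137⌋ = 4.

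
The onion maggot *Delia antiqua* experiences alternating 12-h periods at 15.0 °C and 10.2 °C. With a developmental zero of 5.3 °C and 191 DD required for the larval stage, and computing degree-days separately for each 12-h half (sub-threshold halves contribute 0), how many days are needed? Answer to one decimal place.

26.2 days

Day half: max(0, 15.0 − 5.3) × 0.5 = 9.7 × 0.5 = 4.85 DD.
Night half: max(0, 10.2 − 5.3) × 0.5 = 4.9 × 0.5 = 2.45 DD.
Per 24 h: 7.30 DD/day.
Duration = 191 / 7.30 = 26.164 ≈ 26.2 days.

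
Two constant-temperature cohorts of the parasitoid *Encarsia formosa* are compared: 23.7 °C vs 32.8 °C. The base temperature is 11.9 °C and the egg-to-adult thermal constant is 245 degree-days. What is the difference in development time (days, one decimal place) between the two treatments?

At 23.7 °C: 245 / (23.7 − 11.9) = 245 / 11.8 = 20.763 d.
At 32.8 °C: 245 / (32.8 − 11.9) = 245 / 20.9 = 11.722 d.
Difference = |20.763 − 11.722| = 9.040 ≈ 9.0 days.

9.0 days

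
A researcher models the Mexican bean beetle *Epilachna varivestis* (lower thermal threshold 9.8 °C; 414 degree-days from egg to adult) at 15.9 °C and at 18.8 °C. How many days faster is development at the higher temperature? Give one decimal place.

At 15.9 °C: 414 / (15.9 − 9.8) = 414 / 6.1 = 67.869 d.
At 18.8 °C: 414 / (18.8 − 9.8) = 414 / 9.0 = 46.000 d.
Difference = |67.869 − 46.000| = 21.869 ≈ 21.9 days.

21.9 days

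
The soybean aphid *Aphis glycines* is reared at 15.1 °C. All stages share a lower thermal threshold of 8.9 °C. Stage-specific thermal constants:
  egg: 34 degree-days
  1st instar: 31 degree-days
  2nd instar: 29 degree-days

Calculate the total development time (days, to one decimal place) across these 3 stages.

15.2 days

Daily accumulation at 15.1 °C = 15.1 − 8.9 = 6.2 DD/day.
Total K = 34 + 31 + 29 = 94 DD.
Total duration = 94 / 6.2 = 15.161 ≈ 15.2 days.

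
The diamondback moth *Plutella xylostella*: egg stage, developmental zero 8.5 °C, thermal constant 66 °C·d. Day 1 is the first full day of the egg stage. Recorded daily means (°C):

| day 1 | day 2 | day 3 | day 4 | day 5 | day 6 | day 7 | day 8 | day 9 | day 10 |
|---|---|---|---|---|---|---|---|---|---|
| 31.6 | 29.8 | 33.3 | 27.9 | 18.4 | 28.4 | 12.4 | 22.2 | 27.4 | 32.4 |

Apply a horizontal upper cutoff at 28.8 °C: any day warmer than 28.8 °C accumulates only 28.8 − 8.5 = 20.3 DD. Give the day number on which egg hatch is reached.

Daily DD above 8.5 °C (capped at 20.3): 20.3, 20.3, 20.3, 19.4, 9.9, 19.9, 3.9, 13.7, 18.9, 20.3.
Cumulative: 20.3, 40.6, 60.9, 80.3, 90.2, 110.1, 114.0, 127.7, 146.6, 166.9.
The total first reaches 66 DD on day 4.

day 4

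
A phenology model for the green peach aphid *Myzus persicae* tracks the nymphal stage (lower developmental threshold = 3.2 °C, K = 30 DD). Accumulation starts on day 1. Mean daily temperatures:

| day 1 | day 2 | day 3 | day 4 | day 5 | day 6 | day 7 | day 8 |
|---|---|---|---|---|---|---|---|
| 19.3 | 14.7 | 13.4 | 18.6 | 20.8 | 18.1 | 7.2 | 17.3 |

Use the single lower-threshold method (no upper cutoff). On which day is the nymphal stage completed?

Daily DD above 3.2 °C: 16.1, 11.5, 10.2, 15.4, 17.6, 14.9, 4.0, 14.1.
Cumulative: 16.1, 27.6, 37.8, 53.2, 70.8, 85.7, 89.7, 103.8.
The total first reaches 30 DD on day 3.

day 3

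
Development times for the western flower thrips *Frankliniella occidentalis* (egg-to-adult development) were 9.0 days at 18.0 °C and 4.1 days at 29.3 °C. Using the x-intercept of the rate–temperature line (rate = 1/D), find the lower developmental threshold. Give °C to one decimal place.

8.5 °C

Under the model K = D·(T − T_b), so D₁·(T₁ − T_b) = D₂·(T₂ − T_b).
9.0·(18.0 − T_b) = 4.1·(29.3 − T_b)
T_b = (9.0·18.0 − 4.1·29.3) / (9.0 − 4.1) = 41.87 / 4.9 = 8.545 °C ≈ 8.5 °C.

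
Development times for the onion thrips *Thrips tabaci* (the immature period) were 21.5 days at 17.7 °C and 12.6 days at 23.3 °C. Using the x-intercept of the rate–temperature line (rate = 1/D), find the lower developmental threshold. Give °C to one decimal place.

9.8 °C

Linear rate model ⇒ the product D·(T − T_b) is constant across temperatures.
21.5·(17.7 − T_b) = 12.6·(23.3 − T_b)
T_b = (21.5·17.7 − 12.6·23.3) / (21.5 − 12.6) = 86.97 / 8.9 = 9.772 °C ≈ 9.8 °C.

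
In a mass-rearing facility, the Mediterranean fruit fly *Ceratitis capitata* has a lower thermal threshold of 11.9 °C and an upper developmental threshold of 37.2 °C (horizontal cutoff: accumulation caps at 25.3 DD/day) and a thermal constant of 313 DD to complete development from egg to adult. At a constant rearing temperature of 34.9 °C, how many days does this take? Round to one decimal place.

Daily accumulation = 34.9 − 11.9 = 23.0 DD/day.
Duration = 313 / 23.0 = 13.609 ≈ 13.6 days.

13.6 days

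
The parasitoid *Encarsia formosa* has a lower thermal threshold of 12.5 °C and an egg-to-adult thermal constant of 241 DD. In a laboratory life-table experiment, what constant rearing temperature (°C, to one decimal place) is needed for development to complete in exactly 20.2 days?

Required daily accumulation = 241 / 20.2 = 11.931 DD/day.
T = T_base + 11.931 = 12.5 + 11.931 = 24.431 ≈ 24.4 °C.

24.4 °C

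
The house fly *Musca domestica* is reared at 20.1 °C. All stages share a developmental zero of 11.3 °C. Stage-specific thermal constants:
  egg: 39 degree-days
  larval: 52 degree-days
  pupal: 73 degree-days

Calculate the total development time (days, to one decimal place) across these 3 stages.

Daily accumulation at 20.1 °C = 20.1 − 11.3 = 8.8 DD/day.
Total K = 39 + 52 + 73 = 164 DD.
Total duration = 164 / 8.8 = 18.636 ≈ 18.6 days.

18.6 days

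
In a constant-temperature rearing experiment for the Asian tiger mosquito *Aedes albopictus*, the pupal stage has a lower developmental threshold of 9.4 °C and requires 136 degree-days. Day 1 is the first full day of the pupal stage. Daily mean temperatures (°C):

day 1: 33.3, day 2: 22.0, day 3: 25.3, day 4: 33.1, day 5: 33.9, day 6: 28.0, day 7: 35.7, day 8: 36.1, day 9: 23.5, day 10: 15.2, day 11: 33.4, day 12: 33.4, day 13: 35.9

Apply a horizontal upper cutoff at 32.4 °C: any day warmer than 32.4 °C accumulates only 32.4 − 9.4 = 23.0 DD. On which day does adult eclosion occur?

Daily DD above 9.4 °C (capped at 23.0): 23.0, 12.6, 15.9, 23.0, 23.0, 18.6, 23.0, 23.0, 14.1, 5.8, 23.0, 23.0, 23.0.
Cumulative: 23.0, 35.6, 51.5, 74.5, 97.5, 116.1, 139.1, 162.1, 176.2, 182.0, 205.0, 228.0, 251.0.
The total first reaches 136 DD on day 7.

day 7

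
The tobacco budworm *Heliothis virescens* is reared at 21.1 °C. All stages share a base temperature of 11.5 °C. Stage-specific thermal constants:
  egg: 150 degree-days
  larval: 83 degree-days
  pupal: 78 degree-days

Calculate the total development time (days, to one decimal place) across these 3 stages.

32.4 days

Daily accumulation at 21.1 °C = 21.1 − 11.5 = 9.6 DD/day.
Total K = 150 + 83 + 78 = 311 DD.
Total duration = 311 / 9.6 = 32.396 ≈ 32.4 days.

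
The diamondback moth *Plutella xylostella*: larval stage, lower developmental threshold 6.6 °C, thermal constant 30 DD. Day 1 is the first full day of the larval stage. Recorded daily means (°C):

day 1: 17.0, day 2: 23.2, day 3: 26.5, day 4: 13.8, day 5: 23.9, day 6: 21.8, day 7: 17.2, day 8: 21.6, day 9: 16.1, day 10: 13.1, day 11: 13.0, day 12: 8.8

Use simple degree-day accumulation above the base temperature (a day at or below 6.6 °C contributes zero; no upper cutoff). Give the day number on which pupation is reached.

Daily DD above 6.6 °C: 10.4, 16.6, 19.9, 7.2, 17.3, 15.2, 10.6, 15.0, 9.5, 6.5, 6.4, 2.2.
Cumulative: 10.4, 27.0, 46.9, 54.1, 71.4, 86.6, 97.2, 112.2, 121.7, 128.2, 134.6, 136.8.
The total first reaches 30 DD on day 3.

day 3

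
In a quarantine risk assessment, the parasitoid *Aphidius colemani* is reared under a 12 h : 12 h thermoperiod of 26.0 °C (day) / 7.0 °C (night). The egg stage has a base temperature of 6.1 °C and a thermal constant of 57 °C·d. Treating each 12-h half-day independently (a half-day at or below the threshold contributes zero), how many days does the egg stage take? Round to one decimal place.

5.5 days

Day half: max(0, 26.0 − 6.1) × 0.5 = 19.9 × 0.5 = 9.95 DD.
Night half: max(0, 7.0 − 6.1) × 0.5 = 0.9 × 0.5 = 0.45 DD.
Per 24 h: 10.40 DD/day.
Duration = 57 / 10.40 = 5.481 ≈ 5.5 days.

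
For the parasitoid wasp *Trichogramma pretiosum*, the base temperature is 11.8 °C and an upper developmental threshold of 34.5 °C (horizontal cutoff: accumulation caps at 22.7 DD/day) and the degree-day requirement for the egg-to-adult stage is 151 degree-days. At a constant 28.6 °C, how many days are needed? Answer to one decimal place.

Daily accumulation = 28.6 − 11.8 = 16.8 DD/day.
Duration = 151 / 16.8 = 8.988 ≈ 9.0 days.

9.0 days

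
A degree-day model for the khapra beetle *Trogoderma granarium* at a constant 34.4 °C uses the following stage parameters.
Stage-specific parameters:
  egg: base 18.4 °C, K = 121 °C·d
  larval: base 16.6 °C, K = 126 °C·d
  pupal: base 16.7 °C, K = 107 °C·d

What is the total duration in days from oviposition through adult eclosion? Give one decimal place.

20.7 days

egg: 121 / (34.4 − 18.4) = 121 / 16.0 = 7.562 d.
larval: 126 / (34.4 − 16.6) = 126 / 17.8 = 7.079 d.
pupal: 107 / (34.4 − 16.7) = 107 / 17.7 = 6.045 d.
Sum = 20.686 ≈ 20.7 days.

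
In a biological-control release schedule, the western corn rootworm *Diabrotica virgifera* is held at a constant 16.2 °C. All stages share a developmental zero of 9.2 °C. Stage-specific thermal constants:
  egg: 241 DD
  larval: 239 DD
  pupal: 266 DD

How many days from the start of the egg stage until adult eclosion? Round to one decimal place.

106.6 days

Daily accumulation at 16.2 °C = 16.2 − 9.2 = 7.0 DD/day.
Total K = 241 + 239 + 266 = 746 DD.
Total duration = 746 / 7.0 = 106.571 ≈ 106.6 days.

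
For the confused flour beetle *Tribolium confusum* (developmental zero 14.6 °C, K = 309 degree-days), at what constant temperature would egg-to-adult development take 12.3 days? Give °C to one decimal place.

39.7 °C

Required daily accumulation = 309 / 12.3 = 25.122 DD/day.
T = T_base + 25.122 = 14.6 + 25.122 = 39.722 ≈ 39.7 °C.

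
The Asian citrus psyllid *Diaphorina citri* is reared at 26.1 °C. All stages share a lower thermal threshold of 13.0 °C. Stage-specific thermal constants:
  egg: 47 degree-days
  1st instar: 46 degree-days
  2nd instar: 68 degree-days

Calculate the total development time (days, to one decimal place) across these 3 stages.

Daily accumulation at 26.1 °C = 26.1 − 13.0 = 13.1 DD/day.
Total K = 47 + 46 + 68 = 161 DD.
Total duration = 161 / 13.1 = 12.290 ≈ 12.3 days.

12.3 days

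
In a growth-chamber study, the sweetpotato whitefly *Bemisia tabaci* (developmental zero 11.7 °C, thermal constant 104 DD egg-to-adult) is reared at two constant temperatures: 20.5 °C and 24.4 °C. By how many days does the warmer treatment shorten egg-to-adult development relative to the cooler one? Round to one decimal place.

At 20.5 °C: 104 / (20.5 − 11.7) = 104 / 8.8 = 11.818 d.
At 24.4 °C: 104 / (24.4 − 11.7) = 104 / 12.7 = 8.189 d.
Difference = |11.818 − 8.189| = 3.629 ≈ 3.6 days.

3.6 days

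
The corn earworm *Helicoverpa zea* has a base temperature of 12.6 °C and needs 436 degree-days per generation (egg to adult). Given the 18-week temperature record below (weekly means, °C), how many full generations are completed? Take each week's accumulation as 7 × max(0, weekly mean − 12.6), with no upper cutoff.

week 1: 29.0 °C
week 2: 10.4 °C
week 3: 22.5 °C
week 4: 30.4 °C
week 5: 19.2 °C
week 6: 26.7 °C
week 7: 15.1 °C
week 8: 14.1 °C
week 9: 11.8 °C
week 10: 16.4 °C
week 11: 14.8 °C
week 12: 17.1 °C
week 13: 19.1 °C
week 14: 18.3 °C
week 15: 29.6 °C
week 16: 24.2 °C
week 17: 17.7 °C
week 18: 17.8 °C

2 generations

Weekly DD (7 × max(0, T̄ − 12.6)): 114.8, 0.0, 69.3, 124.6, 46.2, 98.7, 17.5, 10.5, 0.0, 26.6, 15.4, 31.5, 45.5, 39.9, 119.0, 81.2, 35.7, 36.4.
Season total = 912.8 DD.
Complete generations = ⌊912.8 / 436⌋ = 2.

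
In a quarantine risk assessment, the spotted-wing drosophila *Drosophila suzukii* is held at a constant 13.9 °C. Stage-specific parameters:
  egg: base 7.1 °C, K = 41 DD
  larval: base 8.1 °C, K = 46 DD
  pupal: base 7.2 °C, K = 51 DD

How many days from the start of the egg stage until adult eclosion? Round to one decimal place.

21.6 days

egg: 41 / (13.9 − 7.1) = 41 / 6.8 = 6.029 d.
larval: 46 / (13.9 − 8.1) = 46 / 5.8 = 7.931 d.
pupal: 51 / (13.9 − 7.2) = 51 / 6.7 = 7.612 d.
Sum = 21.572 ≈ 21.6 days.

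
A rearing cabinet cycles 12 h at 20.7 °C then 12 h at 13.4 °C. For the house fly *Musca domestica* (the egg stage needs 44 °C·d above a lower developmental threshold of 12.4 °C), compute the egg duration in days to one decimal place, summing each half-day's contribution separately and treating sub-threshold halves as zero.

9.5 days

Day half: max(0, 20.7 − 12.4) × 0.5 = 8.3 × 0.5 = 4.15 DD.
Night half: max(0, 13.4 − 12.4) × 0.5 = 1.0 × 0.5 = 0.50 DD.
Per 24 h: 4.65 DD/day.
Duration = 44 / 4.65 = 9.462 ≈ 9.5 days.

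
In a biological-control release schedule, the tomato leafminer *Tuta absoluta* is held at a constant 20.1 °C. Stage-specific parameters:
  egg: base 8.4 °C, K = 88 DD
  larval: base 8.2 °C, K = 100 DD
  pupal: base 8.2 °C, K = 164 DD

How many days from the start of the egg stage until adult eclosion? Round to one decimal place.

29.7 days

egg: 88 / (20.1 − 8.4) = 88 / 11.7 = 7.521 d.
larval: 100 / (20.1 − 8.2) = 100 / 11.9 = 8.403 d.
pupal: 164 / (20.1 − 8.2) = 164 / 11.9 = 13.782 d.
Sum = 29.706 ≈ 29.7 days.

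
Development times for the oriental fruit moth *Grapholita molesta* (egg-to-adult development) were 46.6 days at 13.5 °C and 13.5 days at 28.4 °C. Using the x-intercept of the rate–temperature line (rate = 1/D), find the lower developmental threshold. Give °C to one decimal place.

Linear rate model ⇒ the product D·(T − T_b) is constant across temperatures.
46.6·(13.5 − T_b) = 13.5·(28.4 − T_b)
T_b = (46.6·13.5 − 13.5·28.4) / (46.6 − 13.5) = 245.70 / 33.1 = 7.423 °C ≈ 7.4 °C.

7.4 °C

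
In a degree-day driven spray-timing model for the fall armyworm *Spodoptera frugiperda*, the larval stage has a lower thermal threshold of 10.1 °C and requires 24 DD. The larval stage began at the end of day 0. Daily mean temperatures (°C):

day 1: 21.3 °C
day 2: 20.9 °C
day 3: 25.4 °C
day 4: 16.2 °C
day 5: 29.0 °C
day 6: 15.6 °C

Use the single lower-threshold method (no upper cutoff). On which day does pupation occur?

day 3

Daily DD above 10.1 °C: 11.2, 10.8, 15.3, 6.1, 18.9, 5.5.
Cumulative: 11.2, 22.0, 37.3, 43.4, 62.3, 67.8.
The total first reaches 24 DD on day 3.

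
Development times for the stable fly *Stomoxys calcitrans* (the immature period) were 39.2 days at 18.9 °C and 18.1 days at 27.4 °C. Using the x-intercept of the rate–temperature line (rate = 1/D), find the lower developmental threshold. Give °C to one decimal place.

11.6 °C

Under the model K = D·(T − T_b), so D₁·(T₁ − T_b) = D₂·(T₂ − T_b).
39.2·(18.9 − T_b) = 18.1·(27.4 − T_b)
T_b = (39.2·18.9 − 18.1·27.4) / (39.2 − 18.1) = 244.94 / 21.1 = 11.609 °C ≈ 11.6 °C.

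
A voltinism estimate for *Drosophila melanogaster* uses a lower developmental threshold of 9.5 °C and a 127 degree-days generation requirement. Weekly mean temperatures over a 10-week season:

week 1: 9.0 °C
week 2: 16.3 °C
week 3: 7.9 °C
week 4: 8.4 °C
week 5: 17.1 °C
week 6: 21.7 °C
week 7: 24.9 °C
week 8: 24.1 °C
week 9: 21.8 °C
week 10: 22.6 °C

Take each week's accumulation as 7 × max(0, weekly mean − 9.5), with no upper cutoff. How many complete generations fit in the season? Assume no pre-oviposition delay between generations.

Weekly DD (7 × max(0, T̄ − 9.5)): 0.0, 47.6, 0.0, 0.0, 53.2, 85.4, 107.8, 102.2, 86.1, 91.7.
Season total = 574.0 DD.
Complete generations = ⌊574.0 / 127⌋ = 4.

4 generations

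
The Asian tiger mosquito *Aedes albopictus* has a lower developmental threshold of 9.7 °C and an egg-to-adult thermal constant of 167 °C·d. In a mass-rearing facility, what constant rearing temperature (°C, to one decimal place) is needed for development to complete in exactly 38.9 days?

Required daily accumulation = 167 / 38.9 = 4.293 DD/day.
T = T_base + 4.293 = 9.7 + 4.293 = 13.993 ≈ 14.0 °C.

14.0 °C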